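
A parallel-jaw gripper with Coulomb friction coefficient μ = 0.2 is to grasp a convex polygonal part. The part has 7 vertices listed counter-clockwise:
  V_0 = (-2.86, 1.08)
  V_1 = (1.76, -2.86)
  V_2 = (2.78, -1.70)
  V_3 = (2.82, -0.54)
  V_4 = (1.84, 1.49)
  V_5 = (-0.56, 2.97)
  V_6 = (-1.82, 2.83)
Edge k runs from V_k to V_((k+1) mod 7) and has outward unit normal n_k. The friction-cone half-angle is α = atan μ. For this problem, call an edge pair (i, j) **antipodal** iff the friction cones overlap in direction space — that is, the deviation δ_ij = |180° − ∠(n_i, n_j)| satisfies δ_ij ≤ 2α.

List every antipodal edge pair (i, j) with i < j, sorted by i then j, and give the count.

count = 2; pairs: (0,4), (1,6)

α = atan 0.2 = 11.31°;  2α = 22.62°
n_0 = (-0.6489, -0.7609)
n_1 = (+0.7510, -0.6603)
n_2 = (+0.9994, -0.0345)
n_3 = (+0.9006, +0.4347)
n_4 = (+0.5249, +0.8512)
n_5 = (-0.1104, +0.9939)
n_6 = (-0.8597, +0.5109)
  (0,1): δ = 90.87°  ·
  (0,2): δ = 51.52°  ·
  (0,3): δ = 23.77°  ·
  (0,4): δ = 8.80°  ✓
  (0,5): δ = 46.80°  ·
  (0,6): δ = 99.74°  ·
  (1,2): δ = 140.65°  ·
  (1,3): δ = 112.91°  ·
  (1,4): δ = 80.34°  ·
  (1,5): δ = 42.33°  ·
  (1,6): δ = 10.60°  ✓
  (2,3): δ = 152.26°  ·
  (2,4): δ = 119.69°  ·
  (2,5): δ = 81.68°  ·
  (2,6): δ = 28.75°  ·
  (3,4): δ = 147.43°  ·
  (3,5): δ = 109.43°  ·
  (3,6): δ = 56.49°  ·
  (4,5): δ = 142.00°  ·
  (4,6): δ = 89.06°  ·
  (5,6): δ = 127.06°  ·
antipodal pairs: 2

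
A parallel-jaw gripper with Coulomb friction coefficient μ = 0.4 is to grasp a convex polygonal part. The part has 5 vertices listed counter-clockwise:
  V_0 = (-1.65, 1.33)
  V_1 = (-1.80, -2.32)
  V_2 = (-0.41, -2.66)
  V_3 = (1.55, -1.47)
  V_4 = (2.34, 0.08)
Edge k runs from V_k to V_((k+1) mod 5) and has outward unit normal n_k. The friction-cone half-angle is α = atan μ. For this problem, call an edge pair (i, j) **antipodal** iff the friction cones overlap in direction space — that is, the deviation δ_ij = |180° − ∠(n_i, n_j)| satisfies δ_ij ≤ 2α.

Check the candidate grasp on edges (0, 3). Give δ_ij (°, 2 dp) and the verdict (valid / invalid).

α = atan 0.4 = 21.80°;  2α = 43.60°
edge 0: e_0 = (-0.15, -3.65);  n_0 = (-0.9992, +0.0411)
edge 3: e_3 = (+0.79, +1.55);  n_3 = (+0.8910, -0.4541)
∠(n_0, n_3) = 155.35°
δ = |180° − 155.35°| = 24.65°
24.65° ≤ 2α = 43.60°  →  valid

δ = 24.65°, valid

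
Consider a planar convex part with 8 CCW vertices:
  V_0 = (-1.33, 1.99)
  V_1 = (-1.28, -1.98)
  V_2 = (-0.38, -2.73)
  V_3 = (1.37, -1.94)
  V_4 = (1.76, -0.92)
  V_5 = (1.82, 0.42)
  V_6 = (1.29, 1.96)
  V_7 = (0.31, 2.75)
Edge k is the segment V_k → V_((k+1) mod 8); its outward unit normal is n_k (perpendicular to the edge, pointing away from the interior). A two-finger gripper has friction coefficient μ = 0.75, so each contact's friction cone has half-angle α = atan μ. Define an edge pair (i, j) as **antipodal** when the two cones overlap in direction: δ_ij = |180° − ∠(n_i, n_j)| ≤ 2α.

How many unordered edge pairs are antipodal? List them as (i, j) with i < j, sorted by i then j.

α = atan 0.75 = 36.87°;  2α = 73.74°
n_0 = (-0.9999, -0.0126)
n_1 = (-0.6402, -0.7682)
n_2 = (+0.4114, -0.9114)
n_3 = (+0.9341, -0.3571)
n_4 = (+0.9990, -0.0447)
n_5 = (+0.9456, +0.3254)
n_6 = (+0.6276, +0.7785)
n_7 = (-0.4205, +0.9073)
  (0,1): δ = 130.53°  ·
  (0,2): δ = 66.43°  ✓
  (0,3): δ = 21.65°  ✓
  (0,4): δ = 3.29°  ✓
  (0,5): δ = 18.27°  ✓
  (0,6): δ = 50.41°  ✓
  (0,7): δ = 114.14°  ·
  (1,2): δ = 115.90°  ·
  (1,3): δ = 71.12°  ✓
  (1,4): δ = 52.76°  ✓
  (1,5): δ = 31.20°  ✓
  (1,6): δ = 0.93°  ✓
  (1,7): δ = 64.67°  ✓
  (2,3): δ = 135.22°  ·
  (2,4): δ = 116.86°  ·
  (2,5): δ = 95.30°  ·
  (2,6): δ = 63.17°  ✓
  (2,7): δ = 0.57°  ✓
  (3,4): δ = 161.64°  ·
  (3,5): δ = 140.08°  ·
  (3,6): δ = 107.95°  ·
  (3,7): δ = 44.21°  ✓
  (4,5): δ = 158.45°  ·
  (4,6): δ = 126.31°  ·
  (4,7): δ = 62.57°  ✓
  (5,6): δ = 147.86°  ·
  (5,7): δ = 84.13°  ·
  (6,7): δ = 116.26°  ·
antipodal pairs: 14

count = 14; pairs: (0,2), (0,3), (0,4), (0,5), (0,6), (1,3), (1,4), (1,5), (1,6), (1,7), (2,6), (2,7), (3,7), (4,7)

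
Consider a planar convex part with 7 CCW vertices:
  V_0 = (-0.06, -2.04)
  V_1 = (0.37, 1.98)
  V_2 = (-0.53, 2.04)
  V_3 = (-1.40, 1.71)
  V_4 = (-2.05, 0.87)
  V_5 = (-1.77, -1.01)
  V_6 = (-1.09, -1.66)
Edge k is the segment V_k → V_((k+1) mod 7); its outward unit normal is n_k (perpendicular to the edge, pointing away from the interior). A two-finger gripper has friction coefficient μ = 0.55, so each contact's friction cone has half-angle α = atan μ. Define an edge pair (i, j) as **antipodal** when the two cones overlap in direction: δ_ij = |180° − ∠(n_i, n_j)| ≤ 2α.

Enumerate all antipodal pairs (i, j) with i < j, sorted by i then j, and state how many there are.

α = atan 0.55 = 28.81°;  2α = 57.62°
n_0 = (+0.9943, -0.1064)
n_1 = (+0.0665, +0.9978)
n_2 = (-0.3547, +0.9350)
n_3 = (-0.7909, +0.6120)
n_4 = (-0.9891, -0.1473)
n_5 = (-0.6910, -0.7229)
n_6 = (-0.3461, -0.9382)
  (0,1): δ = 87.71°  ·
  (0,2): δ = 63.12°  ·
  (0,3): δ = 31.63°  ✓
  (0,4): δ = 14.58°  ✓
  (0,5): δ = 52.40°  ✓
  (0,6): δ = 75.85°  ·
  (1,2): δ = 155.41°  ·
  (1,3): δ = 123.92°  ·
  (1,4): δ = 77.71°  ·
  (1,5): δ = 39.89°  ✓
  (1,6): δ = 16.44°  ✓
  (2,3): δ = 148.51°  ·
  (2,4): δ = 102.30°  ·
  (2,5): δ = 64.48°  ·
  (2,6): δ = 41.02°  ✓
  (3,4): δ = 133.80°  ·
  (3,5): δ = 95.97°  ·
  (3,6): δ = 72.52°  ·
  (4,5): δ = 142.18°  ·
  (4,6): δ = 118.72°  ·
  (5,6): δ = 156.54°  ·
antipodal pairs: 6

count = 6; pairs: (0,3), (0,4), (0,5), (1,5), (1,6), (2,6)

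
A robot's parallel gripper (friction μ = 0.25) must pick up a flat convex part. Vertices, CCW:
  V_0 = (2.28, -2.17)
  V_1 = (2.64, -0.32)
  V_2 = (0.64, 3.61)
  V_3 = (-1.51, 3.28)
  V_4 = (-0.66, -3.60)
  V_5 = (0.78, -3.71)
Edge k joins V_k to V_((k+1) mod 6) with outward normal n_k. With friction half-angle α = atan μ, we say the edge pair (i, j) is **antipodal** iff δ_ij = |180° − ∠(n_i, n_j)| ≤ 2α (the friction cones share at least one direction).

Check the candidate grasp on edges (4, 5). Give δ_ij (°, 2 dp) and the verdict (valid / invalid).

α = atan 0.25 = 14.04°;  2α = 28.07°
edge 4: e_4 = (+1.44, -0.11);  n_4 = (-0.0762, -0.9971)
edge 5: e_5 = (+1.50, +1.54);  n_5 = (+0.7163, -0.6977)
∠(n_4, n_5) = 50.12°
δ = |180° − 50.12°| = 129.88°
129.88° > 2α = 28.07°  →  invalid

δ = 129.88°, invalid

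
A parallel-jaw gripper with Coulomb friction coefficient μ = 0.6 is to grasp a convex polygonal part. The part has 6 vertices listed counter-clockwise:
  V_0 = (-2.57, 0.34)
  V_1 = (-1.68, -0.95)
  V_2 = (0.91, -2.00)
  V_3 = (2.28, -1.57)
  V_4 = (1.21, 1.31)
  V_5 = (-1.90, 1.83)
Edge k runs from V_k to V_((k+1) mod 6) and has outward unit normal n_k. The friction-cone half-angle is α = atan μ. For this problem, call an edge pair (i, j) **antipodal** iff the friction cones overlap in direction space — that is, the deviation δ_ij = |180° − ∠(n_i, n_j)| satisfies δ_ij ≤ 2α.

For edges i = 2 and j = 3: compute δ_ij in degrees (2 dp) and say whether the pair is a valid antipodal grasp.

α = atan 0.6 = 30.96°;  2α = 61.93°
edge 2: e_2 = (+1.37, +0.43);  n_2 = (+0.2995, -0.9541)
edge 3: e_3 = (-1.07, +2.88);  n_3 = (+0.9374, +0.3483)
∠(n_2, n_3) = 92.96°
δ = |180° − 92.96°| = 87.04°
87.04° > 2α = 61.93°  →  invalid

δ = 87.04°, invalid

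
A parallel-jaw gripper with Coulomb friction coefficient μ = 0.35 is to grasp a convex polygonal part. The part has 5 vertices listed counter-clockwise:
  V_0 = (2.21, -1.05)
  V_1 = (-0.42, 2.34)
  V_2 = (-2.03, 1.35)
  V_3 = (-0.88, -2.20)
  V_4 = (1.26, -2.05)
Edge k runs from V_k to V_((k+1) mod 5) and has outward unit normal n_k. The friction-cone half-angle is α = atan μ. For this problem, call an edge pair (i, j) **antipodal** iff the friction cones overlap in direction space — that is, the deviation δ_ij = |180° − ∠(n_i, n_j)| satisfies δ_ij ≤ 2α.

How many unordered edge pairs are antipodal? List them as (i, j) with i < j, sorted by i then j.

α = atan 0.35 = 19.29°;  2α = 38.58°
n_0 = (+0.7901, +0.6130)
n_1 = (-0.5238, +0.8518)
n_2 = (-0.9513, -0.3082)
n_3 = (+0.0699, -0.9976)
n_4 = (+0.7250, -0.6887)
  (0,1): δ = 96.22°  ·
  (0,2): δ = 19.86°  ✓
  (0,3): δ = 56.20°  ·
  (0,4): δ = 98.66°  ·
  (1,2): δ = 103.64°  ·
  (1,3): δ = 27.58°  ✓
  (1,4): δ = 14.88°  ✓
  (2,3): δ = 103.94°  ·
  (2,4): δ = 61.48°  ·
  (3,4): δ = 137.54°  ·
antipodal pairs: 3

count = 3; pairs: (0,2), (1,3), (1,4)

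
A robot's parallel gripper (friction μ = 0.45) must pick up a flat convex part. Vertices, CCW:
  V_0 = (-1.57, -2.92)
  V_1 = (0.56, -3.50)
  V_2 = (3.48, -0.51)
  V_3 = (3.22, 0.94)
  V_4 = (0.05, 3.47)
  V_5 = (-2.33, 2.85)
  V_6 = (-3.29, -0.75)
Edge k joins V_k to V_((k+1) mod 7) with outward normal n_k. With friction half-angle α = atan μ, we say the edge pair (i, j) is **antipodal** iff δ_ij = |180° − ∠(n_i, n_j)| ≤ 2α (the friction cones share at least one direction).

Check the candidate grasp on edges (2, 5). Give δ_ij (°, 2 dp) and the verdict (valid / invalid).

δ = 25.10°, valid

α = atan 0.45 = 24.23°;  2α = 48.46°
edge 2: e_2 = (-0.26, +1.45);  n_2 = (+0.9843, +0.1765)
edge 5: e_5 = (-0.96, -3.60);  n_5 = (-0.9662, +0.2577)
∠(n_2, n_5) = 154.90°
δ = |180° − 154.90°| = 25.10°
25.10° ≤ 2α = 48.46°  →  valid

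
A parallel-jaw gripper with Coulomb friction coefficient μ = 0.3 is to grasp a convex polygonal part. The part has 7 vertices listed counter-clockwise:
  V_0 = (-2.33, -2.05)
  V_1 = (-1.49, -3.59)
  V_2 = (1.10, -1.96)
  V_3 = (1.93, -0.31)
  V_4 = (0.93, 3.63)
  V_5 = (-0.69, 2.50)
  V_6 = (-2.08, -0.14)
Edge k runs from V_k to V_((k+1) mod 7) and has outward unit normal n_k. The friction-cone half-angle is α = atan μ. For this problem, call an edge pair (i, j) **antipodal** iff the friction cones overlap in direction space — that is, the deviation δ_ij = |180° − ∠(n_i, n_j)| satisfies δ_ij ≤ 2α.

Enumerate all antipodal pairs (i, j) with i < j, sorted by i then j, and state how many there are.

α = atan 0.3 = 16.70°;  2α = 33.40°
n_0 = (-0.8779, -0.4789)
n_1 = (+0.5326, -0.8463)
n_2 = (+0.8933, -0.4494)
n_3 = (+0.9693, +0.2460)
n_4 = (-0.5721, +0.8202)
n_5 = (-0.8848, +0.4659)
n_6 = (-0.9915, +0.1298)
  (0,1): δ = 86.43°  ·
  (0,2): δ = 55.31°  ·
  (0,3): δ = 14.37°  ✓
  (0,4): δ = 96.29°  ·
  (0,5): δ = 123.62°  ·
  (0,6): δ = 143.93°  ·
  (1,2): δ = 148.89°  ·
  (1,3): δ = 107.94°  ·
  (1,4): δ = 2.71°  ✓
  (1,5): δ = 30.05°  ✓
  (1,6): δ = 50.36°  ·
  (2,3): δ = 139.05°  ·
  (2,4): δ = 28.40°  ✓
  (2,5): δ = 1.06°  ✓
  (2,6): δ = 19.25°  ✓
  (3,4): δ = 69.34°  ·
  (3,5): δ = 42.01°  ·
  (3,6): δ = 21.70°  ✓
  (4,5): δ = 152.66°  ·
  (4,6): δ = 132.35°  ·
  (5,6): δ = 159.69°  ·
antipodal pairs: 7

count = 7; pairs: (0,3), (1,4), (1,5), (2,4), (2,5), (2,6), (3,6)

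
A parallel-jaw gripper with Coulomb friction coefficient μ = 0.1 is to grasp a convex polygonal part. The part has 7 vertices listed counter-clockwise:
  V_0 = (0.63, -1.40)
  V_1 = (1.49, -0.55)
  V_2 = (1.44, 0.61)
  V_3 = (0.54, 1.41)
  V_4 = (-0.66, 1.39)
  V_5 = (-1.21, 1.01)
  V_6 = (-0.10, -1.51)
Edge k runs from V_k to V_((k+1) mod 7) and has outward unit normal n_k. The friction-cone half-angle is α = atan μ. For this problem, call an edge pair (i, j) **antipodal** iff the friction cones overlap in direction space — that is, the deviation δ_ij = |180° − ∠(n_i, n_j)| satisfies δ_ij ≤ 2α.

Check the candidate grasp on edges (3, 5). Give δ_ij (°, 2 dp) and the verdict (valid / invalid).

α = atan 0.1 = 5.71°;  2α = 11.42°
edge 3: e_3 = (-1.20, -0.02);  n_3 = (-0.0167, +0.9999)
edge 5: e_5 = (+1.11, -2.52);  n_5 = (-0.9152, -0.4031)
∠(n_3, n_5) = 112.82°
δ = |180° − 112.82°| = 67.18°
67.18° > 2α = 11.42°  →  invalid

δ = 67.18°, invalid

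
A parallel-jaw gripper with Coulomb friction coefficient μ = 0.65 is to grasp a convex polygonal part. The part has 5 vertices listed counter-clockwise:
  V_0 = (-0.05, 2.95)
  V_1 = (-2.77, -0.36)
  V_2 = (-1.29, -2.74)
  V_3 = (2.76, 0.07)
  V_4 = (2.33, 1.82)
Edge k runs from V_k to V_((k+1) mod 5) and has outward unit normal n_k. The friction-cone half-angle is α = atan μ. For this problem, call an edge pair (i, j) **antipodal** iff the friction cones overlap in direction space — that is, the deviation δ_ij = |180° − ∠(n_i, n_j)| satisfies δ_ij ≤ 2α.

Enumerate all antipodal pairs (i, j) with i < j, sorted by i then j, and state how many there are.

α = atan 0.65 = 33.02°;  2α = 66.05°
n_0 = (-0.7726, +0.6349)
n_1 = (-0.8492, -0.5281)
n_2 = (+0.5701, -0.8216)
n_3 = (+0.9711, +0.2386)
n_4 = (+0.4289, +0.9034)
  (0,1): δ = 108.71°  ·
  (0,2): δ = 15.83°  ✓
  (0,3): δ = 53.22°  ✓
  (0,4): δ = 104.01°  ·
  (1,2): δ = 87.12°  ·
  (1,3): δ = 18.07°  ✓
  (1,4): δ = 32.73°  ✓
  (2,3): δ = 110.95°  ·
  (2,4): δ = 60.15°  ✓
  (3,4): δ = 129.20°  ·
antipodal pairs: 5

count = 5; pairs: (0,2), (0,3), (1,3), (1,4), (2,4)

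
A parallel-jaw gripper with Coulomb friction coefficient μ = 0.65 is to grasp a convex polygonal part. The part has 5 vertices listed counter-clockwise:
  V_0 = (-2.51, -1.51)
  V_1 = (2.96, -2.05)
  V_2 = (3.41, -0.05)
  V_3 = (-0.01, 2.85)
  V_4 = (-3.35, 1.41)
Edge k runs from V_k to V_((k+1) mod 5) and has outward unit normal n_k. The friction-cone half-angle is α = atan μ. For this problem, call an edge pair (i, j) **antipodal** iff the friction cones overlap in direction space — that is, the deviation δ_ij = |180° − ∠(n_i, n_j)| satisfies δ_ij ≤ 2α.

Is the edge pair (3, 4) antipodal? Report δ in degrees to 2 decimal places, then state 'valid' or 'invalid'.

δ = 97.27°, invalid

α = atan 0.65 = 33.02°;  2α = 66.05°
edge 3: e_3 = (-3.34, -1.44);  n_3 = (-0.3959, +0.9183)
edge 4: e_4 = (+0.84, -2.92);  n_4 = (-0.9610, -0.2765)
∠(n_3, n_4) = 82.73°
δ = |180° − 82.73°| = 97.27°
97.27° > 2α = 66.05°  →  invalid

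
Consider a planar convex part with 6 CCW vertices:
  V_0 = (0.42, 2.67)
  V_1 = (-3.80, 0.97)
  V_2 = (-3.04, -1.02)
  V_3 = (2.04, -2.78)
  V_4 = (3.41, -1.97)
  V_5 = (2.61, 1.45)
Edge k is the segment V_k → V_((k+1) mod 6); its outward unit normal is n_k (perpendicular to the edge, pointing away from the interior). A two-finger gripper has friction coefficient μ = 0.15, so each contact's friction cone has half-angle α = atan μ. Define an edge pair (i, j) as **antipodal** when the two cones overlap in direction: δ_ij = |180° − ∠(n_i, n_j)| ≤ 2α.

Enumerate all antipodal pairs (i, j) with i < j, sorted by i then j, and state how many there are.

count = 3; pairs: (0,3), (1,4), (2,5)

α = atan 0.15 = 8.53°;  2α = 17.06°
n_0 = (-0.3737, +0.9276)
n_1 = (-0.9342, -0.3568)
n_2 = (-0.3274, -0.9449)
n_3 = (+0.5089, -0.8608)
n_4 = (+0.9737, +0.2278)
n_5 = (+0.4867, +0.8736)
  (0,1): δ = 91.04°  ·
  (0,2): δ = 41.05°  ·
  (0,3): δ = 8.65°  ✓
  (0,4): δ = 81.22°  ·
  (0,5): δ = 128.94°  ·
  (1,2): δ = 130.01°  ·
  (1,3): δ = 80.31°  ·
  (1,4): δ = 7.74°  ✓
  (1,5): δ = 39.98°  ·
  (2,3): δ = 130.30°  ·
  (2,4): δ = 57.73°  ·
  (2,5): δ = 10.01°  ✓
  (3,4): δ = 107.43°  ·
  (3,5): δ = 59.71°  ·
  (4,5): δ = 132.29°  ·
antipodal pairs: 3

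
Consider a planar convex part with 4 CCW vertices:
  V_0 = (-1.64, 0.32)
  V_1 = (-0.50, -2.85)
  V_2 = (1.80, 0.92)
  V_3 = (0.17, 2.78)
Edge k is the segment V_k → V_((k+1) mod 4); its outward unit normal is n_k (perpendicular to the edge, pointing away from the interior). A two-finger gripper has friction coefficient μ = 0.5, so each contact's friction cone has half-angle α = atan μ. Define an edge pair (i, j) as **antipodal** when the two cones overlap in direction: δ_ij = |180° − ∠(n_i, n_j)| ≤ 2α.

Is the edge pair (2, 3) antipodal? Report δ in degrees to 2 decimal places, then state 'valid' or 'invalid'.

α = atan 0.5 = 26.57°;  2α = 53.13°
edge 2: e_2 = (-1.63, +1.86);  n_2 = (+0.7521, +0.6591)
edge 3: e_3 = (-1.81, -2.46);  n_3 = (-0.8055, +0.5926)
∠(n_2, n_3) = 102.43°
δ = |180° − 102.43°| = 77.57°
77.57° > 2α = 53.13°  →  invalid

δ = 77.57°, invalid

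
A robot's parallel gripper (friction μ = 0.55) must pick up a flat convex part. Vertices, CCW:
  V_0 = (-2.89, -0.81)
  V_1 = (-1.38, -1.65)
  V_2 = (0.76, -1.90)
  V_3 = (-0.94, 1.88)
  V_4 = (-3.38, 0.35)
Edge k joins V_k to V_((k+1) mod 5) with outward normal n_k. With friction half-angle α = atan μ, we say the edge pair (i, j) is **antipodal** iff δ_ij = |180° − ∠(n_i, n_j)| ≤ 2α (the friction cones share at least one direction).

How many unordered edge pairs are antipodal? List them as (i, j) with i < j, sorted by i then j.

count = 3; pairs: (0,2), (1,3), (2,4)

α = atan 0.55 = 28.81°;  2α = 57.62°
n_0 = (-0.4861, -0.8739)
n_1 = (-0.1160, -0.9932)
n_2 = (+0.9120, +0.4102)
n_3 = (-0.5312, +0.8472)
n_4 = (-0.9212, -0.3891)
  (0,1): δ = 157.58°  ·
  (0,2): δ = 36.70°  ✓
  (0,3): δ = 61.18°  ·
  (0,4): δ = 141.99°  ·
  (1,2): δ = 59.12°  ·
  (1,3): δ = 38.75°  ✓
  (1,4): δ = 119.56°  ·
  (2,3): δ = 82.13°  ·
  (2,4): δ = 1.32°  ✓
  (3,4): δ = 99.19°  ·
antipodal pairs: 3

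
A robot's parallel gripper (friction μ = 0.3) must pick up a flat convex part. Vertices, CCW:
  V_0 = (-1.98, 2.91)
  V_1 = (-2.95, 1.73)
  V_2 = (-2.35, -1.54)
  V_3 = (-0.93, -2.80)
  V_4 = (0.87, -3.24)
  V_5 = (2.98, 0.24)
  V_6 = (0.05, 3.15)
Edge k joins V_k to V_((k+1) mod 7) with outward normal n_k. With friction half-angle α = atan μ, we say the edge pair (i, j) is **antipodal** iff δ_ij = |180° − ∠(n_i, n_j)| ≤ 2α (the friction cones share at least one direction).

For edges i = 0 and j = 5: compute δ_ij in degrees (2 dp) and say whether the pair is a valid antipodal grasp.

δ = 84.62°, invalid

α = atan 0.3 = 16.70°;  2α = 33.40°
edge 0: e_0 = (-0.97, -1.18);  n_0 = (-0.7725, +0.6350)
edge 5: e_5 = (-2.93, +2.91);  n_5 = (+0.7047, +0.7095)
∠(n_0, n_5) = 95.38°
δ = |180° − 95.38°| = 84.62°
84.62° > 2α = 33.40°  →  invalid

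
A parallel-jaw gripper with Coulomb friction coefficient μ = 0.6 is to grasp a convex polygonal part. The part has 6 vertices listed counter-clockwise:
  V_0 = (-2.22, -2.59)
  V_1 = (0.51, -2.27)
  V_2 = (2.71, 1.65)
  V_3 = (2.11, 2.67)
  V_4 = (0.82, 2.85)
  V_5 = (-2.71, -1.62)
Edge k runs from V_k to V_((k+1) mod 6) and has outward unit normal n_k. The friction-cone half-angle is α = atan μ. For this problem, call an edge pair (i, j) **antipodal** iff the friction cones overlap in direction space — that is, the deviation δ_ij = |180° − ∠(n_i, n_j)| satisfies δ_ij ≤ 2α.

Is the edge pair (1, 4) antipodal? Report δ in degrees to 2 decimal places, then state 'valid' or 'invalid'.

δ = 9.00°, valid

α = atan 0.6 = 30.96°;  2α = 61.93°
edge 1: e_1 = (+2.20, +3.92);  n_1 = (+0.8721, -0.4894)
edge 4: e_4 = (-3.53, -4.47);  n_4 = (-0.7848, +0.6198)
∠(n_1, n_4) = 171.00°
δ = |180° − 171.00°| = 9.00°
9.00° ≤ 2α = 61.93°  →  valid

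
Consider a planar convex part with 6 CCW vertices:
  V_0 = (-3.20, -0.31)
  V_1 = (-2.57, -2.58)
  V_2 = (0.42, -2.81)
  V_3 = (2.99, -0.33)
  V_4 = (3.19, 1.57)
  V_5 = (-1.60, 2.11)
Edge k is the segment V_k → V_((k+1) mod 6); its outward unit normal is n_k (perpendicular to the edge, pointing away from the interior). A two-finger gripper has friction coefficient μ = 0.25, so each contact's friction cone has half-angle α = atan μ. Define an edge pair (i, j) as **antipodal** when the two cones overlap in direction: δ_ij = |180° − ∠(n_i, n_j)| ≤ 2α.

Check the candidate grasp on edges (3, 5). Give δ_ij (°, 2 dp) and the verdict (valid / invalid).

α = atan 0.25 = 14.04°;  2α = 28.07°
edge 3: e_3 = (+0.20, +1.90);  n_3 = (+0.9945, -0.1047)
edge 5: e_5 = (-1.60, -2.42);  n_5 = (-0.8342, +0.5515)
∠(n_3, n_5) = 152.54°
δ = |180° − 152.54°| = 27.46°
27.46° ≤ 2α = 28.07°  →  valid

δ = 27.46°, valid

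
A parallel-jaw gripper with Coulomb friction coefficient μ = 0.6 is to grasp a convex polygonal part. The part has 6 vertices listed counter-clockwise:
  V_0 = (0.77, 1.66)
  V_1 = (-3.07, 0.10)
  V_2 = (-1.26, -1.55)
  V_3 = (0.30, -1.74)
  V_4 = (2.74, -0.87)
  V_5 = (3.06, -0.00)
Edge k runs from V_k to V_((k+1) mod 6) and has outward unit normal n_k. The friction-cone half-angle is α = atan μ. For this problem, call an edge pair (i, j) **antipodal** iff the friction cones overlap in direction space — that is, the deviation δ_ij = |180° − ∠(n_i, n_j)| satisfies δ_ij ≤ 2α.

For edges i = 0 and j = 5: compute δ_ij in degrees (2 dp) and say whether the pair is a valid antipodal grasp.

δ = 121.95°, invalid

α = atan 0.6 = 30.96°;  2α = 61.93°
edge 0: e_0 = (-3.84, -1.56);  n_0 = (-0.3764, +0.9265)
edge 5: e_5 = (-2.29, +1.66);  n_5 = (+0.5869, +0.8097)
∠(n_0, n_5) = 58.05°
δ = |180° − 58.05°| = 121.95°
121.95° > 2α = 61.93°  →  invalid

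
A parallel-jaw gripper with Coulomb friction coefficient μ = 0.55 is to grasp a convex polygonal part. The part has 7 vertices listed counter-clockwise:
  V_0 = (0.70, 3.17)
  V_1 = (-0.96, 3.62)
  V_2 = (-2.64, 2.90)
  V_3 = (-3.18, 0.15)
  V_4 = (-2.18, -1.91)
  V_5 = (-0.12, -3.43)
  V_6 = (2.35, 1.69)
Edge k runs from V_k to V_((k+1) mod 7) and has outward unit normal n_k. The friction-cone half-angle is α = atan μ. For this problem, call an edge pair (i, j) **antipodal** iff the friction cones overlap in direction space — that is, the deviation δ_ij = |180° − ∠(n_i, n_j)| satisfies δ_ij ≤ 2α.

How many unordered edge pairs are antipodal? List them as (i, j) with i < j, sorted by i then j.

α = atan 0.55 = 28.81°;  2α = 57.62°
n_0 = (+0.2616, +0.9652)
n_1 = (-0.3939, +0.9191)
n_2 = (-0.9813, +0.1927)
n_3 = (-0.8996, -0.4367)
n_4 = (-0.5937, -0.8047)
n_5 = (+0.9007, -0.4345)
n_6 = (+0.6677, +0.7444)
  (0,1): δ = 141.63°  ·
  (0,2): δ = 85.94°  ·
  (0,3): δ = 48.94°  ✓
  (0,4): δ = 21.25°  ✓
  (0,5): δ = 79.41°  ·
  (0,6): δ = 153.28°  ·
  (1,2): δ = 124.31°  ·
  (1,3): δ = 87.30°  ·
  (1,4): δ = 59.62°  ·
  (1,5): δ = 41.05°  ✓
  (1,6): δ = 114.91°  ·
  (2,3): δ = 143.00°  ·
  (2,4): δ = 115.31°  ·
  (2,5): δ = 14.64°  ✓
  (2,6): δ = 59.22°  ·
  (3,4): δ = 152.32°  ·
  (3,5): δ = 51.65°  ✓
  (3,6): δ = 22.22°  ✓
  (4,5): δ = 79.33°  ·
  (4,6): δ = 5.47°  ✓
  (5,6): δ = 106.14°  ·
antipodal pairs: 7

count = 7; pairs: (0,3), (0,4), (1,5), (2,5), (3,5), (3,6), (4,6)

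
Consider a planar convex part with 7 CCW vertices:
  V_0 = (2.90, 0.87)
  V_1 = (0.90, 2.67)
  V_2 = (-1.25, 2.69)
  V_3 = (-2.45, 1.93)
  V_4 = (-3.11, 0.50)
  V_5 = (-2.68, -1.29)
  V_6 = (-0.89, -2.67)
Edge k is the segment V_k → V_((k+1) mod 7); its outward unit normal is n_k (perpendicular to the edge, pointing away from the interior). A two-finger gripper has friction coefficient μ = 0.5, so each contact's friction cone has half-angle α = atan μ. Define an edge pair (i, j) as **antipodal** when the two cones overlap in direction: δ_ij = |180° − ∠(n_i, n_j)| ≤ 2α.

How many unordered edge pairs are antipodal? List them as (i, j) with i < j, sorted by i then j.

count = 6; pairs: (0,4), (0,5), (1,5), (1,6), (2,6), (3,6)

α = atan 0.5 = 26.57°;  2α = 53.13°
n_0 = (+0.6690, +0.7433)
n_1 = (+0.0093, +1.0000)
n_2 = (-0.5351, +0.8448)
n_3 = (-0.9080, +0.4191)
n_4 = (-0.9723, -0.2336)
n_5 = (-0.6106, -0.7920)
n_6 = (+0.6826, -0.7308)
  (0,1): δ = 138.55°  ·
  (0,2): δ = 105.67°  ·
  (0,3): δ = 72.79°  ·
  (0,4): δ = 34.50°  ✓
  (0,5): δ = 4.36°  ✓
  (0,6): δ = 85.03°  ·
  (1,2): δ = 147.12°  ·
  (1,3): δ = 114.24°  ·
  (1,4): δ = 75.96°  ·
  (1,5): δ = 37.10°  ✓
  (1,6): δ = 43.58°  ✓
  (2,3): δ = 147.12°  ·
  (2,4): δ = 108.84°  ·
  (2,5): δ = 69.98°  ·
  (2,6): δ = 10.70°  ✓
  (3,4): δ = 141.72°  ·
  (3,5): δ = 102.86°  ·
  (3,6): δ = 22.18°  ✓
  (4,5): δ = 141.14°  ·
  (4,6): δ = 60.46°  ·
  (5,6): δ = 99.32°  ·
antipodal pairs: 6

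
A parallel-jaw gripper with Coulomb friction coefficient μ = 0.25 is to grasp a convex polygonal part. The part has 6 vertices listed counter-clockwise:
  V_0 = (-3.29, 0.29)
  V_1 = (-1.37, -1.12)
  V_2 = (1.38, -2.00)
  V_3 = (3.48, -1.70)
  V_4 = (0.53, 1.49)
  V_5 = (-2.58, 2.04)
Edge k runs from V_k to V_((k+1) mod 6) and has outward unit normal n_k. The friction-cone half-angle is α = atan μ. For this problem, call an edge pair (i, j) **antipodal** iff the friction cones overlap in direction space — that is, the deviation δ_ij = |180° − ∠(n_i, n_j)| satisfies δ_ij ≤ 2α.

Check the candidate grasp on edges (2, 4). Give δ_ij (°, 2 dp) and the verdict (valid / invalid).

α = atan 0.25 = 14.04°;  2α = 28.07°
edge 2: e_2 = (+2.10, +0.30);  n_2 = (+0.1414, -0.9899)
edge 4: e_4 = (-3.11, +0.55);  n_4 = (+0.1741, +0.9847)
∠(n_2, n_4) = 161.84°
δ = |180° − 161.84°| = 18.16°
18.16° ≤ 2α = 28.07°  →  valid

δ = 18.16°, valid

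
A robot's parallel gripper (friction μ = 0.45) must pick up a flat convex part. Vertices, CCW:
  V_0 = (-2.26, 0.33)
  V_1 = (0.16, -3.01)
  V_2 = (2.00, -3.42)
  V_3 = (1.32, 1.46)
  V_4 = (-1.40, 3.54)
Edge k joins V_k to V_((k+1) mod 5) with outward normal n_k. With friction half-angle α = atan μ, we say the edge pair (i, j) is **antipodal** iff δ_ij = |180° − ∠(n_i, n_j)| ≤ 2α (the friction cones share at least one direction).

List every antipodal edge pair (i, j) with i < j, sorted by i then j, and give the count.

count = 4; pairs: (0,2), (0,3), (1,3), (2,4)

α = atan 0.45 = 24.23°;  2α = 48.46°
n_0 = (-0.8098, -0.5867)
n_1 = (-0.2175, -0.9761)
n_2 = (+0.9904, +0.1380)
n_3 = (+0.6075, +0.7944)
n_4 = (-0.9659, +0.2588)
  (0,1): δ = 138.49°  ·
  (0,2): δ = 27.99°  ✓
  (0,3): δ = 16.67°  ✓
  (0,4): δ = 129.08°  ·
  (1,2): δ = 69.51°  ·
  (1,3): δ = 24.84°  ✓
  (1,4): δ = 87.56°  ·
  (2,3): δ = 135.34°  ·
  (2,4): δ = 22.93°  ✓
  (3,4): δ = 67.59°  ·
antipodal pairs: 4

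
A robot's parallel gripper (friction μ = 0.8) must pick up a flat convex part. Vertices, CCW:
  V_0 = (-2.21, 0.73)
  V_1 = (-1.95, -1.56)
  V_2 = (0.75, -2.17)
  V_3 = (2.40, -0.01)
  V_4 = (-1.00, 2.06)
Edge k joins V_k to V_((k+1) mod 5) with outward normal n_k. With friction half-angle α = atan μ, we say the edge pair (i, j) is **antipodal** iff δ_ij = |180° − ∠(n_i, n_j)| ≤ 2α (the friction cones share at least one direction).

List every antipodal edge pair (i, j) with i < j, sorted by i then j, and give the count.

count = 5; pairs: (0,2), (0,3), (1,3), (1,4), (2,4)

α = atan 0.8 = 38.66°;  2α = 77.32°
n_0 = (-0.9936, -0.1128)
n_1 = (-0.2204, -0.9754)
n_2 = (+0.7947, -0.6070)
n_3 = (+0.5200, +0.8542)
n_4 = (-0.7397, +0.6729)
  (0,1): δ = 109.21°  ·
  (0,2): δ = 43.85°  ✓
  (0,3): δ = 52.19°  ✓
  (0,4): δ = 131.23°  ·
  (1,2): δ = 114.64°  ·
  (1,3): δ = 18.60°  ✓
  (1,4): δ = 60.44°  ✓
  (2,3): δ = 83.96°  ·
  (2,4): δ = 4.92°  ✓
  (3,4): δ = 100.96°  ·
antipodal pairs: 5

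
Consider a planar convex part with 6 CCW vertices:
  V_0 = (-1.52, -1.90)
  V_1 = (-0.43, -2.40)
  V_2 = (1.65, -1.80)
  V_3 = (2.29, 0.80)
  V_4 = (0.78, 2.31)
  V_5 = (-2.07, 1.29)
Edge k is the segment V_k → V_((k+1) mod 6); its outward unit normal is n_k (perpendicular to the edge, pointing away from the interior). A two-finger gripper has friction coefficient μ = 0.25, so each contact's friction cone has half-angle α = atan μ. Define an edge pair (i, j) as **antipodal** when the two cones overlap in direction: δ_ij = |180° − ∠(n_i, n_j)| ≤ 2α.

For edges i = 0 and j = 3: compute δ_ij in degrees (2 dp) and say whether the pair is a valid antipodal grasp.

δ = 20.36°, valid

α = atan 0.25 = 14.04°;  2α = 28.07°
edge 0: e_0 = (+1.09, -0.50);  n_0 = (-0.4169, -0.9089)
edge 3: e_3 = (-1.51, +1.51);  n_3 = (+0.7071, +0.7071)
∠(n_0, n_3) = 159.64°
δ = |180° − 159.64°| = 20.36°
20.36° ≤ 2α = 28.07°  →  valid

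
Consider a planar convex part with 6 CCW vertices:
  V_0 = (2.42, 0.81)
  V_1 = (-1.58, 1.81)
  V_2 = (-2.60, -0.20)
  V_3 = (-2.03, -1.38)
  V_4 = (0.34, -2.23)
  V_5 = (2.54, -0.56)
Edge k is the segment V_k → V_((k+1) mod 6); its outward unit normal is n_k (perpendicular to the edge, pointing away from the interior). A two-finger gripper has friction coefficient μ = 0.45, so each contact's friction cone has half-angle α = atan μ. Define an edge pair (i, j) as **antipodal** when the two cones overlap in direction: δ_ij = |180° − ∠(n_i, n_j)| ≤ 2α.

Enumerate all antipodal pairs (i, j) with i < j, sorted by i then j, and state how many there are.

count = 4; pairs: (0,3), (1,4), (1,5), (2,5)

α = atan 0.45 = 24.23°;  2α = 48.46°
n_0 = (+0.2425, +0.9701)
n_1 = (-0.8917, +0.4525)
n_2 = (-0.9004, -0.4350)
n_3 = (-0.3376, -0.9413)
n_4 = (+0.6046, -0.7965)
n_5 = (+0.9962, +0.0873)
  (0,1): δ = 102.87°  ·
  (0,2): δ = 50.18°  ·
  (0,3): δ = 5.69°  ✓
  (0,4): δ = 51.24°  ·
  (0,5): δ = 109.04°  ·
  (1,2): δ = 127.31°  ·
  (1,3): δ = 82.82°  ·
  (1,4): δ = 25.89°  ✓
  (1,5): δ = 31.91°  ✓
  (2,3): δ = 135.51°  ·
  (2,4): δ = 78.58°  ·
  (2,5): δ = 20.78°  ✓
  (3,4): δ = 123.07°  ·
  (3,5): δ = 65.26°  ·
  (4,5): δ = 122.20°  ·
antipodal pairs: 4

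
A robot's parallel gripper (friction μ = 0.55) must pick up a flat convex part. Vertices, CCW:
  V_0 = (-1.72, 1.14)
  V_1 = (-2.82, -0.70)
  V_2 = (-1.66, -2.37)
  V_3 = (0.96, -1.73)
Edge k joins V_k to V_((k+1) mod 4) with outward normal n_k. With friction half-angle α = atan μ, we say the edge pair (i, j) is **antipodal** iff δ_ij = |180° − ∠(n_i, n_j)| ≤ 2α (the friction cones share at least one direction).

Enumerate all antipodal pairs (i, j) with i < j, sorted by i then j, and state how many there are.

count = 2; pairs: (0,2), (1,3)

α = atan 0.55 = 28.81°;  2α = 57.62°
n_0 = (-0.8583, +0.5131)
n_1 = (-0.8213, -0.5705)
n_2 = (+0.2373, -0.9714)
n_3 = (+0.7309, +0.6825)
  (0,1): δ = 114.34°  ·
  (0,2): δ = 45.40°  ✓
  (0,3): δ = 73.91°  ·
  (1,2): δ = 111.06°  ·
  (1,3): δ = 8.26°  ✓
  (2,3): δ = 60.69°  ·
antipodal pairs: 2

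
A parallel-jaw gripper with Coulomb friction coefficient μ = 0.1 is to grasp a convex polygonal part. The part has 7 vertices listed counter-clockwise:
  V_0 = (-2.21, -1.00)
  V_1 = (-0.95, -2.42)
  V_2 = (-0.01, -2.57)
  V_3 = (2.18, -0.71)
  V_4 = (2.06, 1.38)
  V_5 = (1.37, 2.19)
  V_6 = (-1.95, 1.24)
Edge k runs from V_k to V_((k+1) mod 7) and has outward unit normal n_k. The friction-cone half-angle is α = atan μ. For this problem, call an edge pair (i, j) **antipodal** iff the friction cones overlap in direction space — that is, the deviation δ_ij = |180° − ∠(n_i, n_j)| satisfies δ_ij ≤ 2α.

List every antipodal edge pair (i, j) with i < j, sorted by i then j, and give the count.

count = 2; pairs: (0,4), (3,6)

α = atan 0.1 = 5.71°;  2α = 11.42°
n_0 = (-0.7480, -0.6637)
n_1 = (-0.1576, -0.9875)
n_2 = (+0.6473, -0.7622)
n_3 = (+0.9984, +0.0573)
n_4 = (+0.7612, +0.6485)
n_5 = (-0.2751, +0.9614)
n_6 = (-0.9933, +0.1153)
  (0,1): δ = 140.65°  ·
  (0,2): δ = 91.24°  ·
  (0,3): δ = 38.30°  ·
  (0,4): δ = 1.16°  ✓
  (0,5): δ = 64.38°  ·
  (0,6): δ = 131.80°  ·
  (1,2): δ = 130.59°  ·
  (1,3): δ = 77.65°  ·
  (1,4): δ = 40.51°  ·
  (1,5): δ = 25.03°  ·
  (1,6): δ = 92.45°  ·
  (2,3): δ = 127.06°  ·
  (2,4): δ = 89.92°  ·
  (2,5): δ = 24.37°  ·
  (2,6): δ = 43.04°  ·
  (3,4): δ = 142.86°  ·
  (3,5): δ = 77.32°  ·
  (3,6): δ = 9.91°  ✓
  (4,5): δ = 114.46°  ·
  (4,6): δ = 47.05°  ·
  (5,6): δ = 112.59°  ·
antipodal pairs: 2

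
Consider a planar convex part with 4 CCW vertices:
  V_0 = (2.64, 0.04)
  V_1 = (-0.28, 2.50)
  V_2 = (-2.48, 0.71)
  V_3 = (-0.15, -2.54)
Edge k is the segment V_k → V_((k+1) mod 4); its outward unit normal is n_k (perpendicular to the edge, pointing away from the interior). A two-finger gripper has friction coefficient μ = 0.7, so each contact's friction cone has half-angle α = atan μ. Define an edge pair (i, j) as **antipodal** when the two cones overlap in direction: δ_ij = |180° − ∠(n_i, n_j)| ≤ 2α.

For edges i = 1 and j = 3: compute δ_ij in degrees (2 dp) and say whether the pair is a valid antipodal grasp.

α = atan 0.7 = 34.99°;  2α = 69.98°
edge 1: e_1 = (-2.20, -1.79);  n_1 = (-0.6311, +0.7757)
edge 3: e_3 = (+2.79, +2.58);  n_3 = (+0.6789, -0.7342)
∠(n_1, n_3) = 176.37°
δ = |180° − 176.37°| = 3.63°
3.63° ≤ 2α = 69.98°  →  valid

δ = 3.63°, valid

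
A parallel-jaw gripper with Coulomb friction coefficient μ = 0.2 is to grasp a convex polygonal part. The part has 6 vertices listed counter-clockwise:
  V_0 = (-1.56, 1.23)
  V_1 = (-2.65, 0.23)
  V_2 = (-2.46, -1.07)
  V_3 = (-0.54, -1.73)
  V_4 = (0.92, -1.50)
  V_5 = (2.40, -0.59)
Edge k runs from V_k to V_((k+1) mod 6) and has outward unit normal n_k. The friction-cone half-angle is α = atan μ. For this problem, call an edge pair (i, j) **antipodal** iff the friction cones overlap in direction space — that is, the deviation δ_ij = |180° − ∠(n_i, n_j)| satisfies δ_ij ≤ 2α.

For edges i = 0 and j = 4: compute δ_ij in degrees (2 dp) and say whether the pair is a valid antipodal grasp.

δ = 10.95°, valid

α = atan 0.2 = 11.31°;  2α = 22.62°
edge 0: e_0 = (-1.09, -1.00);  n_0 = (-0.6760, +0.7369)
edge 4: e_4 = (+1.48, +0.91);  n_4 = (+0.5238, -0.8519)
∠(n_0, n_4) = 169.05°
δ = |180° − 169.05°| = 10.95°
10.95° ≤ 2α = 22.62°  →  valid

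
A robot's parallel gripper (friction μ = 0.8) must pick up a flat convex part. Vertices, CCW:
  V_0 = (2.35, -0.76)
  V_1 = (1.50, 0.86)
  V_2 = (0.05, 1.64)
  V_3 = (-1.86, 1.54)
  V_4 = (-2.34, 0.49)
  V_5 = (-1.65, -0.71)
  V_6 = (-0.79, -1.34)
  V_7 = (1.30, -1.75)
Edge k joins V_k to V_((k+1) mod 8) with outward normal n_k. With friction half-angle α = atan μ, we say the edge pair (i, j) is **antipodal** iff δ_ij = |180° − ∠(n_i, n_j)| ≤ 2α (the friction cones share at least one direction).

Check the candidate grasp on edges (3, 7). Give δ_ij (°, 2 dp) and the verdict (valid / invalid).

δ = 22.12°, valid

α = atan 0.8 = 38.66°;  2α = 77.32°
edge 3: e_3 = (-0.48, -1.05);  n_3 = (-0.9095, +0.4158)
edge 7: e_7 = (+1.05, +0.99);  n_7 = (+0.6860, -0.7276)
∠(n_3, n_7) = 157.88°
δ = |180° − 157.88°| = 22.12°
22.12° ≤ 2α = 77.32°  →  valid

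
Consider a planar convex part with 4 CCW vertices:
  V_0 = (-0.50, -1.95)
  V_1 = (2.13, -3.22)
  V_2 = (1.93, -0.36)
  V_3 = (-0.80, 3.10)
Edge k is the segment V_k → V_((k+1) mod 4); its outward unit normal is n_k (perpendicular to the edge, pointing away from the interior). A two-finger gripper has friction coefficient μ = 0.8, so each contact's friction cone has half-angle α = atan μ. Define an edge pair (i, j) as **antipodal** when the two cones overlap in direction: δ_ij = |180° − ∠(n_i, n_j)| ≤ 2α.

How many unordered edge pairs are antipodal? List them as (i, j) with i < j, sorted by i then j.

count = 4; pairs: (0,1), (0,2), (1,3), (2,3)

α = atan 0.8 = 38.66°;  2α = 77.32°
n_0 = (-0.4348, -0.9005)
n_1 = (+0.9976, +0.0698)
n_2 = (+0.7851, +0.6194)
n_3 = (-0.9982, -0.0593)
  (0,1): δ = 60.22°  ✓
  (0,2): δ = 25.95°  ✓
  (0,3): δ = 119.18°  ·
  (1,2): δ = 145.73°  ·
  (1,3): δ = 0.60°  ✓
  (2,3): δ = 34.87°  ✓
antipodal pairs: 4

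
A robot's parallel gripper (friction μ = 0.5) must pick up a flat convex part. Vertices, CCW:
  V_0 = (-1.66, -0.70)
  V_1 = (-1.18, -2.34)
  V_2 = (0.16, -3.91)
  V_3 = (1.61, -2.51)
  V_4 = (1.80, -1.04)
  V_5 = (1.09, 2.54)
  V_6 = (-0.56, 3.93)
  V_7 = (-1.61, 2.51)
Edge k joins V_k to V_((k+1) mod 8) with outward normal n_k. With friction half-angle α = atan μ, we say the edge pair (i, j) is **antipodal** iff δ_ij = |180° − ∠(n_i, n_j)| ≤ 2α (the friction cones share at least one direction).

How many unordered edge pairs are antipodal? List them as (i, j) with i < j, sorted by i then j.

α = atan 0.5 = 26.57°;  2α = 53.13°
n_0 = (-0.9597, -0.2809)
n_1 = (-0.7606, -0.6492)
n_2 = (+0.6946, -0.7194)
n_3 = (+0.9918, -0.1282)
n_4 = (+0.9809, +0.1945)
n_5 = (+0.6443, +0.7648)
n_6 = (-0.8041, +0.5946)
n_7 = (-0.9999, +0.0156)
  (0,1): δ = 155.83°  ·
  (0,2): δ = 62.32°  ·
  (0,3): δ = 23.68°  ✓
  (0,4): δ = 5.10°  ✓
  (0,5): δ = 33.57°  ✓
  (0,6): δ = 127.21°  ·
  (0,7): δ = 162.79°  ·
  (1,2): δ = 86.49°  ·
  (1,3): δ = 47.85°  ✓
  (1,4): δ = 29.26°  ✓
  (1,5): δ = 9.41°  ✓
  (1,6): δ = 103.04°  ·
  (1,7): δ = 138.63°  ·
  (2,3): δ = 141.36°  ·
  (2,4): δ = 122.78°  ·
  (2,5): δ = 84.11°  ·
  (2,6): δ = 9.52°  ✓
  (2,7): δ = 45.11°  ✓
  (3,4): δ = 161.42°  ·
  (3,5): δ = 122.75°  ·
  (3,6): δ = 29.12°  ✓
  (3,7): δ = 6.47°  ✓
  (4,5): δ = 141.33°  ·
  (4,6): δ = 47.70°  ✓
  (4,7): δ = 12.11°  ✓
  (5,6): δ = 86.37°  ·
  (5,7): δ = 50.78°  ✓
  (6,7): δ = 144.41°  ·
antipodal pairs: 13

count = 13; pairs: (0,3), (0,4), (0,5), (1,3), (1,4), (1,5), (2,6), (2,7), (3,6), (3,7), (4,6), (4,7), (5,7)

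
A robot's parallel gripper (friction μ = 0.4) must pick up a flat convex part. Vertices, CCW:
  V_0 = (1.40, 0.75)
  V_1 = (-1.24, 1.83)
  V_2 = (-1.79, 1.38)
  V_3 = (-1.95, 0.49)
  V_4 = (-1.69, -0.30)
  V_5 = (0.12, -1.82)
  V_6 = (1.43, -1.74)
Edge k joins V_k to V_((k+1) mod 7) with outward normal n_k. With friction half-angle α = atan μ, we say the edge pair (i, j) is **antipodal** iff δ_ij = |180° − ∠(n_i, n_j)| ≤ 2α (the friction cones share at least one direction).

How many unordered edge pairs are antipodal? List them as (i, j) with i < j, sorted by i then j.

α = atan 0.4 = 21.80°;  2α = 43.60°
n_0 = (+0.3786, +0.9255)
n_1 = (-0.6332, +0.7740)
n_2 = (-0.9842, +0.1769)
n_3 = (-0.9499, -0.3126)
n_4 = (-0.6431, -0.7658)
n_5 = (+0.0610, -0.9981)
n_6 = (+0.9999, +0.0120)
  (0,1): δ = 118.46°  ·
  (0,2): δ = 77.94°  ·
  (0,3): δ = 49.53°  ·
  (0,4): δ = 17.77°  ✓
  (0,5): δ = 25.74°  ✓
  (0,6): δ = 112.94°  ·
  (1,2): δ = 139.48°  ·
  (1,3): δ = 111.07°  ·
  (1,4): δ = 79.31°  ·
  (1,5): δ = 35.79°  ✓
  (1,6): δ = 51.40°  ·
  (2,3): δ = 151.59°  ·
  (2,4): δ = 119.83°  ·
  (2,5): δ = 76.31°  ·
  (2,6): δ = 10.88°  ✓
  (3,4): δ = 148.24°  ·
  (3,5): δ = 104.72°  ·
  (3,6): δ = 17.53°  ✓
  (4,5): δ = 136.48°  ·
  (4,6): δ = 49.29°  ·
  (5,6): δ = 92.80°  ·
antipodal pairs: 5

count = 5; pairs: (0,4), (0,5), (1,5), (2,6), (3,6)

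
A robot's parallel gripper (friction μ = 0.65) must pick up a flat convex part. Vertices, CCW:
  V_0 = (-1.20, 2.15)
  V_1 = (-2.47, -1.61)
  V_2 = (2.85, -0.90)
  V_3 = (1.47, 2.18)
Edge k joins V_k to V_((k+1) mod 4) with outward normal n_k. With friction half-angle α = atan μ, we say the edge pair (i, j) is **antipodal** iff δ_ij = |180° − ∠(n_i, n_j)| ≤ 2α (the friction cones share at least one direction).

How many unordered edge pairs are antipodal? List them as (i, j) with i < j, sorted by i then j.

count = 3; pairs: (0,1), (0,2), (1,3)

α = atan 0.65 = 33.02°;  2α = 66.05°
n_0 = (-0.9474, +0.3200)
n_1 = (+0.1323, -0.9912)
n_2 = (+0.9126, +0.4089)
n_3 = (-0.0112, +0.9999)
  (0,1): δ = 63.74°  ✓
  (0,2): δ = 42.80°  ✓
  (0,3): δ = 109.31°  ·
  (1,2): δ = 73.47°  ·
  (1,3): δ = 6.96°  ✓
  (2,3): δ = 113.49°  ·
antipodal pairs: 3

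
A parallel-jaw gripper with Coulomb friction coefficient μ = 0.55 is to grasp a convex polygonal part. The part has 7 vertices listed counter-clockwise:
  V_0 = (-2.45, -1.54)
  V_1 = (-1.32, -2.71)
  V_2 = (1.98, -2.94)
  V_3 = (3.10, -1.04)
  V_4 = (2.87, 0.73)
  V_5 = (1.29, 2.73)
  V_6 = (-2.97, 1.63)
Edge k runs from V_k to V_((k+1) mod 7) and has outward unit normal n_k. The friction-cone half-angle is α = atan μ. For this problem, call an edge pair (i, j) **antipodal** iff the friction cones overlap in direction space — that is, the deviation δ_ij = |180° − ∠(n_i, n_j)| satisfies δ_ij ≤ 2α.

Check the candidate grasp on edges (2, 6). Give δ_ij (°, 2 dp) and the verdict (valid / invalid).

δ = 39.83°, valid

α = atan 0.55 = 28.81°;  2α = 57.62°
edge 2: e_2 = (+1.12, +1.90);  n_2 = (+0.8615, -0.5078)
edge 6: e_6 = (+0.52, -3.17);  n_6 = (-0.9868, -0.1619)
∠(n_2, n_6) = 140.17°
δ = |180° − 140.17°| = 39.83°
39.83° ≤ 2α = 57.62°  →  valid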